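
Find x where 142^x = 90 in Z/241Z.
148

Baby-step giant-step with step n = ⌈√241⌉ = 16.
Baby steps 142^j mod 241 (j:value) for j=0..15: 0:1, 1:142, 2:161, 3:208, 4:134, 5:230, 6:125, 7:157, 8:122, 9:213, 10:121, 11:71, 12:201, 13:104, 14:67, 15:115.
Giant-step multiplier: 142^(-16) ≡ 142^(240-16) = 142^224 ≡ 54 (mod 241).
Giant steps γ_i = 90·54^i mod 241: γ_0=90, γ_1=40, γ_2=232, γ_3=237, γ_4=25, γ_5=145, γ_6=118, γ_7=106, γ_8=181, γ_9=134 (in table at j=4).
x = i·n + j = 9·16 + 4 = 148.
Check: 142^148 ≡ 90 (mod 241).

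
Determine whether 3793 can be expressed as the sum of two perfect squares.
33² + 52² (a=33, b=52)

Factorization: 3793 = 3793
By Fermat: n is sum of two squares iff every prime p ≡ 3 (mod 4) appears to even power.
All primes ≡ 3 (mod 4) appear to even power.
Search a = 0, 1, 2, … for 3793 - a² a perfect square: first hit at a = 33: 3793 - 1089 = 2704 = 52².
3793 = 33² + 52² = 1089 + 2704 ✓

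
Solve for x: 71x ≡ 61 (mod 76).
x ≡ 3 (mod 76)

gcd(71, 76) = 1, which divides 61, so solutions exist.
Find 71^(-1) mod 76 by the extended Euclidean algorithm:
76 = 1 × 71 + 5  ⟹  5 = (1)·76 + (-1)·71
71 = 14 × 5 + 1  ⟹  1 = (-14)·76 + (15)·71
So (15)·71 ≡ 1 (mod 76), i.e. 71^(-1) ≡ 15 (mod 76).
x ≡ 15 × 61 = 915 ≡ 3 (mod 76).
Check: 71 × 3 = 213 ≡ 61 (mod 76).
Unique solution: x ≡ 3 (mod 76)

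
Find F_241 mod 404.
337

Matrix identity: Q^n = [[F_(n+1), F_n], [F_n, F_(n-1)]] with Q = [[1,1],[1,0]].
n = 241 = 11110001₂. Square-and-multiply, entries mod 404:
Q^1 = [[1,1],[1,0]]
Q^3 = (Q^1)²·Q = [[3,2],[2,1]]
Q^7 = (Q^3)²·Q = [[21,13],[13,8]]
Q^15 = (Q^7)²·Q = [[179,206],[206,377]]
Q^30 = (Q^15)² = [[141,204],[204,341]]
Q^60 = (Q^30)² = [[89,156],[156,337]]
Q^120 = (Q^60)² = [[341,200],[200,141]]
Q^241 = (Q^120)²·Q = [[181,337],[337,248]]
F_241 mod 404 = Q^241[0][1] = 337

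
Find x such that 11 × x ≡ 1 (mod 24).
11

gcd(11, 24) = 1, so the inverse exists.
Extended Euclidean algorithm on (24, 11):
24 = 2 × 11 + 2  ⟹  2 = (1)·24 + (-2)·11
11 = 5 × 2 + 1  ⟹  1 = (-5)·24 + (11)·11
So (11)·11 ≡ 1 (mod 24), i.e. 11^(-1) ≡ 11 (mod 24).
Check: 11 × 11 = 121 ≡ 1 (mod 24)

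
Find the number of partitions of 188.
1398341745571

p(n) counts ways to write n as a sum of positive integers (order ignored).
Euler's pentagonal recurrence: p(k) = p(k-1) + p(k-2) - p(k-5) - p(k-7) + p(k-12) + p(k-15) - ... (offsets j(3j∓1)/2, signs ++--, p(0)=1, p(<0)=0).
DP table for k = 0..187: p(0)=1, p(1)=1, p(2)=2, p(3)=3, p(4)=5, p(5)=7, p(6)=11, p(7)=15, p(8)=22, p(9)=30, p(10)=42, p(11)=56, p(12)=77, p(13)=101, p(14)=135, p(15)=176, p(16)=231, p(17)=297, p(18)=385, p(19)=490, p(20)=627, p(21)=792, p(22)=1002, p(23)=1255, p(24)=1575, p(25)=1958, p(26)=2436, p(27)=3010, p(28)=3718, p(29)=4565, p(30)=5604, p(31)=6842, p(32)=8349, p(33)=10143, p(34)=12310, p(35)=14883, p(36)=17977, p(37)=21637, p(38)=26015, p(39)=31185, p(40)=37338, p(41)=44583, p(42)=53174, p(43)=63261, p(44)=75175, p(45)=89134, p(46)=105558, p(47)=124754, p(48)=147273, p(49)=173525, p(50)=204226, p(51)=239943, p(52)=281589, p(53)=329931, p(54)=386155, p(55)=451276, p(56)=526823, p(57)=614154, p(58)=715220, p(59)=831820, p(60)=966467, p(61)=1121505, p(62)=1300156, p(63)=1505499, p(64)=1741630, p(65)=2012558, p(66)=2323520, p(67)=2679689, p(68)=3087735, p(69)=3554345, p(70)=4087968, p(71)=4697205, p(72)=5392783, p(73)=6185689, p(74)=7089500, p(75)=8118264, p(76)=9289091, p(77)=10619863, p(78)=12132164, p(79)=13848650, p(80)=15796476, p(81)=18004327, p(82)=20506255, p(83)=23338469, p(84)=26543660, p(85)=30167357, p(86)=34262962, p(87)=38887673, p(88)=44108109, p(89)=49995925, p(90)=56634173, p(91)=64112359, p(92)=72533807, p(93)=82010177, p(94)=92669720, p(95)=104651419, p(96)=118114304, p(97)=133230930, p(98)=150198136, p(99)=169229875, p(100)=190569292, p(101)=214481126, p(102)=241265379, p(103)=271248950, p(104)=304801365, p(105)=342325709, p(106)=384276336, p(107)=431149389, p(108)=483502844, p(109)=541946240, p(110)=607163746, p(111)=679903203, p(112)=761002156, p(113)=851376628, p(114)=952050665, p(115)=1064144451, p(116)=1188908248, p(117)=1327710076, p(118)=1482074143, p(119)=1653668665, p(120)=1844349560, p(121)=2056148051, p(122)=2291320912, p(123)=2552338241, p(124)=2841940500, p(125)=3163127352, p(126)=3519222692, p(127)=3913864295, p(128)=4351078600, p(129)=4835271870, p(130)=5371315400, p(131)=5964539504, p(132)=6620830889, p(133)=7346629512, p(134)=8149040695, p(135)=9035836076, p(136)=10015581680, p(137)=11097645016, p(138)=12292341831, p(139)=13610949895, p(140)=15065878135, p(141)=16670689208, p(142)=18440293320, p(143)=20390982757, p(144)=22540654445, p(145)=24908858009, p(146)=27517052599, p(147)=30388671978, p(148)=33549419497, p(149)=37027355200, p(150)=40853235313, p(151)=45060624582, p(152)=49686288421, p(153)=54770336324, p(154)=60356673280, p(155)=66493182097, p(156)=73232243759, p(157)=80630964769, p(158)=88751778802, p(159)=97662728555, p(160)=107438159466, p(161)=118159068427, p(162)=129913904637, p(163)=142798995930, p(164)=156919475295, p(165)=172389800255, p(166)=189334822579, p(167)=207890420102, p(168)=228204732751, p(169)=250438925115, p(170)=274768617130, p(171)=301384802048, p(172)=330495499613, p(173)=362326859895, p(174)=397125074750, p(175)=435157697830, p(176)=476715857290, p(177)=522115831195, p(178)=571701605655, p(179)=625846753120, p(180)=684957390936, p(181)=749474411781, p(182)=819876908323, p(183)=896684817527, p(184)=980462880430, p(185)=1071823774337, p(186)=1171432692373, p(187)=1280011042268.
Final step: p(188) = p(187) + p(186) - p(183) - p(181) + p(176) + p(173) - p(166) - p(162) + p(153) + p(148) - p(137) - p(131) + p(118) + p(111) - p(96) - p(88) + p(71) + p(62) - p(43) - p(33) + p(12) + p(1)
= 1280011042268 + 1171432692373 - 896684817527 - 749474411781 + 476715857290 + 362326859895 - 189334822579 - 129913904637 + 54770336324 + 33549419497 - 11097645016 - 5964539504 + 1482074143 + 679903203 - 118114304 - 44108109 + 4697205 + 1300156 - 63261 - 10143 + 77 + 1
= 1398341745571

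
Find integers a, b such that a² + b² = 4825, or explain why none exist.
8² + 69² (a=8, b=69)

Factorization: 4825 = 5^2 × 193
By Fermat: n is sum of two squares iff every prime p ≡ 3 (mod 4) appears to even power.
All primes ≡ 3 (mod 4) appear to even power.
Search a = 0, 1, 2, … for 4825 - a² a perfect square: first hit at a = 8: 4825 - 64 = 4761 = 69².
4825 = 8² + 69² = 64 + 4761 ✓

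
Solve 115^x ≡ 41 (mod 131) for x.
64

Baby-step giant-step with step n = ⌈√131⌉ = 12.
Baby steps 115^j mod 131 (j:value) for j=0..11: 0:1, 1:115, 2:125, 3:96, 4:36, 5:79, 6:46, 7:50, 8:117, 9:93, 10:84, 11:97.
Giant-step multiplier: 115^(-12) ≡ 115^(130-12) = 115^118 ≡ 59 (mod 131).
Giant steps γ_i = 41·59^i mod 131: γ_0=41, γ_1=61, γ_2=62, γ_3=121, γ_4=65, γ_5=36 (in table at j=4).
x = i·n + j = 5·12 + 4 = 64.
Check: 115^64 ≡ 41 (mod 131).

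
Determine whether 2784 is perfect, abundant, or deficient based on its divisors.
abundant

Proper divisors of 2784: sum = 1 + 2 + 3 + 4 + 6 + 8 + 12 + 16 + ... + 464 + 696 + 928 + 1392 (23 divisors) = 4776
Since 4776 > 2784, 2784 is abundant.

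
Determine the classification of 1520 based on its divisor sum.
abundant

Proper divisors of 1520: sum = 1 + 2 + 4 + 5 + 8 + 10 + 16 + 19 + ... + 190 + 304 + 380 + 760 (19 divisors) = 2200
Since 2200 > 1520, 1520 is abundant.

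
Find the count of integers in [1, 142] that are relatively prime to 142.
70

142 = 2 × 71
φ(n) = n × ∏(1 - 1/p) for each prime p dividing n
φ(142) = 142 × (1 - 1/2) × (1 - 1/71) = 70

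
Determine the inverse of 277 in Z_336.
205

gcd(277, 336) = 1, so the inverse exists.
Extended Euclidean algorithm on (336, 277):
336 = 1 × 277 + 59  ⟹  59 = (1)·336 + (-1)·277
277 = 4 × 59 + 41  ⟹  41 = (-4)·336 + (5)·277
59 = 1 × 41 + 18  ⟹  18 = (5)·336 + (-6)·277
41 = 2 × 18 + 5  ⟹  5 = (-14)·336 + (17)·277
18 = 3 × 5 + 3  ⟹  3 = (47)·336 + (-57)·277
5 = 1 × 3 + 2  ⟹  2 = (-61)·336 + (74)·277
3 = 1 × 2 + 1  ⟹  1 = (108)·336 + (-131)·277
So (-131)·277 ≡ 1 (mod 336), i.e. 277^(-1) ≡ -131 ≡ 205 (mod 336).
Check: 277 × 205 = 56785 ≡ 1 (mod 336)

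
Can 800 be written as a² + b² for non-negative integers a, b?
4² + 28² (a=4, b=28)

Factorization: 800 = 2^5 × 5^2
By Fermat: n is sum of two squares iff every prime p ≡ 3 (mod 4) appears to even power.
All primes ≡ 3 (mod 4) appear to even power.
Search a = 0, 1, 2, … for 800 - a² a perfect square: first hit at a = 4: 800 - 16 = 784 = 28².
800 = 4² + 28² = 16 + 784 ✓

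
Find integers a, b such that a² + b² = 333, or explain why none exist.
3² + 18² (a=3, b=18)

Factorization: 333 = 3^2 × 37
By Fermat: n is sum of two squares iff every prime p ≡ 3 (mod 4) appears to even power.
All primes ≡ 3 (mod 4) appear to even power.
Search a = 0, 1, 2, … for 333 - a² a perfect square: first hit at a = 3: 333 - 9 = 324 = 18².
333 = 3² + 18² = 9 + 324 ✓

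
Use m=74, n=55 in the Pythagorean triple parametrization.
(2451, 8140, 8501)

Euclid's formula: a = m² - n², b = 2mn, c = m² + n²
m = 74, n = 55
a = 74² - 55² = 5476 - 3025 = 2451
b = 2 × 74 × 55 = 8140
c = 74² + 55² = 5476 + 3025 = 8501
Verification: 2451² + 8140² = 6007401 + 66259600 = 72267001 = 8501² ✓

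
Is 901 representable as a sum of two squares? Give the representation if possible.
1² + 30² (a=1, b=30)

Factorization: 901 = 17 × 53
By Fermat: n is sum of two squares iff every prime p ≡ 3 (mod 4) appears to even power.
All primes ≡ 3 (mod 4) appear to even power.
Search a = 0, 1, 2, … for 901 - a² a perfect square: first hit at a = 1: 901 - 1 = 900 = 30².
901 = 1² + 30² = 1 + 900 ✓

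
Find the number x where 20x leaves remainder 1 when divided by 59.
3

gcd(20, 59) = 1, so the inverse exists.
Extended Euclidean algorithm on (59, 20):
59 = 2 × 20 + 19  ⟹  19 = (1)·59 + (-2)·20
20 = 1 × 19 + 1  ⟹  1 = (-1)·59 + (3)·20
So (3)·20 ≡ 1 (mod 59), i.e. 20^(-1) ≡ 3 (mod 59).
Check: 20 × 3 = 60 ≡ 1 (mod 59)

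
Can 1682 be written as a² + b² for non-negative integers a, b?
1² + 41² (a=1, b=41)

Factorization: 1682 = 2 × 29^2
By Fermat: n is sum of two squares iff every prime p ≡ 3 (mod 4) appears to even power.
All primes ≡ 3 (mod 4) appear to even power.
Search a = 0, 1, 2, … for 1682 - a² a perfect square: first hit at a = 1: 1682 - 1 = 1681 = 41².
1682 = 1² + 41² = 1 + 1681 ✓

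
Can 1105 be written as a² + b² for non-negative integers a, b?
4² + 33² (a=4, b=33)

Factorization: 1105 = 5 × 13 × 17
By Fermat: n is sum of two squares iff every prime p ≡ 3 (mod 4) appears to even power.
All primes ≡ 3 (mod 4) appear to even power.
Search a = 0, 1, 2, … for 1105 - a² a perfect square: first hit at a = 4: 1105 - 16 = 1089 = 33².
1105 = 4² + 33² = 16 + 1089 ✓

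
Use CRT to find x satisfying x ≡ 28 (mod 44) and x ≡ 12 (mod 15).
72

Using Chinese Remainder Theorem:
M = 44 × 15 = 660
M1 = 15, M2 = 44
y1 = 15^(-1) mod 44 = 3
y2 = 44^(-1) mod 15 = 14
x = (28×15×3 + 12×44×14) mod 660 = 72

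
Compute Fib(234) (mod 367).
79

Matrix identity: Q^n = [[F_(n+1), F_n], [F_n, F_(n-1)]] with Q = [[1,1],[1,0]].
n = 234 = 11101010₂. Square-and-multiply, entries mod 367:
Q^1 = [[1,1],[1,0]]
Q^3 = (Q^1)²·Q = [[3,2],[2,1]]
Q^7 = (Q^3)²·Q = [[21,13],[13,8]]
Q^14 = (Q^7)² = [[243,10],[10,233]]
Q^29 = (Q^14)²·Q = [[51,62],[62,356]]
Q^58 = (Q^29)² = [[206,278],[278,295]]
Q^117 = (Q^58)²·Q = [[263,78],[78,185]]
Q^234 = (Q^117)² = [[18,79],[79,306]]
F_234 mod 367 = Q^234[0][1] = 79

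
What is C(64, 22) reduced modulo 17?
2

Using Lucas' theorem:
Write n=64 and k=22 in base 17:
n in base 17: [3, 13]
k in base 17: [1, 5]
C(64,22) mod 17 = ∏ C(n_i, k_i) mod 17
Digit binomials (mod 17): C(3,1) = 3; C(13,5) = 1287 ≡ 12
Product: 3 × 12 = 36 ≡ 2 (mod 17)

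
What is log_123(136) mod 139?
62

Baby-step giant-step with step n = ⌈√139⌉ = 12.
Baby steps 123^j mod 139 (j:value) for j=0..11: 0:1, 1:123, 2:117, 3:74, 4:67, 5:40, 6:55, 7:93, 8:41, 9:39, 10:71, 11:115.
Giant-step multiplier: 123^(-12) ≡ 123^(138-12) = 123^126 ≡ 80 (mod 139).
Giant steps γ_i = 136·80^i mod 139: γ_0=136, γ_1=38, γ_2=121, γ_3=89, γ_4=31, γ_5=117 (in table at j=2).
x = i·n + j = 5·12 + 2 = 62.
Check: 123^62 ≡ 136 (mod 139).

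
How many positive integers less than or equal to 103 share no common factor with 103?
102

103 = 103
φ(n) = n × ∏(1 - 1/p) for each prime p dividing n
φ(103) = 103 × (1 - 1/103) = 102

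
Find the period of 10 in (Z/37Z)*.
3

37 is prime, so ord(10) divides φ(37) = 36.
Divisors of 36: 1, 2, 3, 4, 6, 9, 12, 18, 36.
Repeated squaring: 10^1 ≡ 10, 10^2 ≡ 26, 10^4 ≡ 10, 10^8 ≡ 26, 10^16 ≡ 10, 10^32 ≡ 26 (mod 37).
Test 10^d mod 37 for each divisor d in increasing order:
10^1 ≡ 10
10^2 ≡ 26
10^3 = 10^2·10^1 ≡ 1  ← first divisor giving 1
The order is 3.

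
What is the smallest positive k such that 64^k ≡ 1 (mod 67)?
11

67 is prime, so ord(64) divides φ(67) = 66.
Divisors of 66: 1, 2, 3, 6, 11, 22, 33, 66.
Repeated squaring: 64^1 ≡ 64, 64^2 ≡ 9, 64^4 ≡ 14, 64^8 ≡ 62, 64^16 ≡ 25, 64^32 ≡ 22, 64^64 ≡ 15 (mod 67).
Test 64^d mod 67 for each divisor d in increasing order:
64^1 ≡ 64
64^2 ≡ 9
64^3 = 64^2·64^1 ≡ 40
64^6 = 64^4·64^2 ≡ 59
64^11 = 64^8·64^2·64^1 ≡ 1  ← first divisor giving 1
The order is 11.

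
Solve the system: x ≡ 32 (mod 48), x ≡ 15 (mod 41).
1040

Using Chinese Remainder Theorem:
M = 48 × 41 = 1968
M1 = 41, M2 = 48
y1 = 41^(-1) mod 48 = 41
y2 = 48^(-1) mod 41 = 6
x = (32×41×41 + 15×48×6) mod 1968 = 1040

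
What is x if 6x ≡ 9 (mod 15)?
x ≡ 4 (mod 5)

gcd(6, 15) = 3, which divides 9, so solutions exist.
Divide through by 3: 2x ≡ 3 (mod 5).
Find 2^(-1) mod 5 by the extended Euclidean algorithm:
5 = 2 × 2 + 1  ⟹  1 = (1)·5 + (-2)·2
So (-2)·2 ≡ 1 (mod 5), i.e. 2^(-1) ≡ -2 ≡ 3 (mod 5).
x ≡ 3 × 3 = 9 ≡ 4 (mod 5).
Check: 6 × 4 = 24 ≡ 9 (mod 15).
x ≡ 4 (mod 5), giving 3 solutions mod 15.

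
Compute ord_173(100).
43

173 is prime, so ord(100) divides φ(173) = 172.
Divisors of 172: 1, 2, 4, 43, 86, 172.
Repeated squaring: 100^1 ≡ 100, 100^2 ≡ 139, 100^4 ≡ 118, 100^8 ≡ 84, 100^16 ≡ 136, 100^32 ≡ 158, 100^64 ≡ 52, 100^128 ≡ 109 (mod 173).
Test 100^d mod 173 for each divisor d in increasing order:
100^1 ≡ 100
100^2 ≡ 139
100^4 ≡ 118
100^43 = 100^32·100^8·100^2·100^1 ≡ 1  ← first divisor giving 1
The order is 43.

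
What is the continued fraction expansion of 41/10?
[4; 10]

Euclidean algorithm steps:
41 = 4 × 10 + 1
10 = 10 × 1 + 0
Continued fraction: [4; 10]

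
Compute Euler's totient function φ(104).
48

104 = 2^3 × 13
φ(n) = n × ∏(1 - 1/p) for each prime p dividing n
φ(104) = 104 × (1 - 1/2) × (1 - 1/13) = 48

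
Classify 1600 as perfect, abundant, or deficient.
abundant

Proper divisors of 1600: sum = 1 + 2 + 4 + 5 + 8 + 10 + 16 + 20 + ... + 200 + 320 + 400 + 800 (20 divisors) = 2337
Since 2337 > 1600, 1600 is abundant.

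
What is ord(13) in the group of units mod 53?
13

53 is prime, so ord(13) divides φ(53) = 52.
Divisors of 52: 1, 2, 4, 13, 26, 52.
Repeated squaring: 13^1 ≡ 13, 13^2 ≡ 10, 13^4 ≡ 47, 13^8 ≡ 36, 13^16 ≡ 24, 13^32 ≡ 46 (mod 53).
Test 13^d mod 53 for each divisor d in increasing order:
13^1 ≡ 13
13^2 ≡ 10
13^4 ≡ 47
13^13 = 13^8·13^4·13^1 ≡ 1  ← first divisor giving 1
The order is 13.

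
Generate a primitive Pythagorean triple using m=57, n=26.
(2573, 2964, 3925)

Euclid's formula: a = m² - n², b = 2mn, c = m² + n²
m = 57, n = 26
a = 57² - 26² = 3249 - 676 = 2573
b = 2 × 57 × 26 = 2964
c = 57² + 26² = 3249 + 676 = 3925
Verification: 2573² + 2964² = 6620329 + 8785296 = 15405625 = 3925² ✓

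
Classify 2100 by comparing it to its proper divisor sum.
abundant

Proper divisors of 2100: sum = 1 + 2 + 3 + 4 + 5 + 6 + 7 + 10 + ... + 420 + 525 + 700 + 1050 (35 divisors) = 4844
Since 4844 > 2100, 2100 is abundant.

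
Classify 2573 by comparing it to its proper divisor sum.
deficient

Proper divisors of 2573: sum = 1 + 31 + 83 = 115
Since 115 < 2573, 2573 is deficient.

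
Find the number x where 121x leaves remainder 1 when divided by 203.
151

gcd(121, 203) = 1, so the inverse exists.
Extended Euclidean algorithm on (203, 121):
203 = 1 × 121 + 82  ⟹  82 = (1)·203 + (-1)·121
121 = 1 × 82 + 39  ⟹  39 = (-1)·203 + (2)·121
82 = 2 × 39 + 4  ⟹  4 = (3)·203 + (-5)·121
39 = 9 × 4 + 3  ⟹  3 = (-28)·203 + (47)·121
4 = 1 × 3 + 1  ⟹  1 = (31)·203 + (-52)·121
So (-52)·121 ≡ 1 (mod 203), i.e. 121^(-1) ≡ -52 ≡ 151 (mod 203).
Check: 121 × 151 = 18271 ≡ 1 (mod 203)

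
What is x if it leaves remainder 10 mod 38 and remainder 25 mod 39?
922

Using Chinese Remainder Theorem:
M = 38 × 39 = 1482
M1 = 39, M2 = 38
y1 = 39^(-1) mod 38 = 1
y2 = 38^(-1) mod 39 = 38
x = (10×39×1 + 25×38×38) mod 1482 = 922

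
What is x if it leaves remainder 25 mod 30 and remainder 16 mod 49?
1045

Using Chinese Remainder Theorem:
M = 30 × 49 = 1470
M1 = 49, M2 = 30
y1 = 49^(-1) mod 30 = 19
y2 = 30^(-1) mod 49 = 18
x = (25×49×19 + 16×30×18) mod 1470 = 1045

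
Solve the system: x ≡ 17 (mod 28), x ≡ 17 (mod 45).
17

Using Chinese Remainder Theorem:
M = 28 × 45 = 1260
M1 = 45, M2 = 28
y1 = 45^(-1) mod 28 = 5
y2 = 28^(-1) mod 45 = 37
x = (17×45×5 + 17×28×37) mod 1260 = 17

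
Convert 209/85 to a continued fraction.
[2; 2, 5, 1, 1, 3]

Euclidean algorithm steps:
209 = 2 × 85 + 39
85 = 2 × 39 + 7
39 = 5 × 7 + 4
7 = 1 × 4 + 3
4 = 1 × 3 + 1
3 = 3 × 1 + 0
Continued fraction: [2; 2, 5, 1, 1, 3]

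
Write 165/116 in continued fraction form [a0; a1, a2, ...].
[1; 2, 2, 1, 2, 1, 1, 2]

Euclidean algorithm steps:
165 = 1 × 116 + 49
116 = 2 × 49 + 18
49 = 2 × 18 + 13
18 = 1 × 13 + 5
13 = 2 × 5 + 3
5 = 1 × 3 + 2
3 = 1 × 2 + 1
2 = 2 × 1 + 0
Continued fraction: [1; 2, 2, 1, 2, 1, 1, 2]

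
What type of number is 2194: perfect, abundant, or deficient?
deficient

Proper divisors of 2194: sum = 1 + 2 + 1097 = 1100
Since 1100 < 2194, 2194 is deficient.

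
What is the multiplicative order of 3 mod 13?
3

13 is prime, so ord(3) divides φ(13) = 12.
Divisors of 12: 1, 2, 3, 4, 6, 12.
Repeated squaring: 3^1 ≡ 3, 3^2 ≡ 9, 3^4 ≡ 3, 3^8 ≡ 9 (mod 13).
Test 3^d mod 13 for each divisor d in increasing order:
3^1 ≡ 3
3^2 ≡ 9
3^3 = 3^2·3^1 ≡ 1  ← first divisor giving 1
The order is 3.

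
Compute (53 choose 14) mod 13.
4

Using Lucas' theorem:
Write n=53 and k=14 in base 13:
n in base 13: [4, 1]
k in base 13: [1, 1]
C(53,14) mod 13 = ∏ C(n_i, k_i) mod 13
Digit binomials (mod 13): C(4,1) = 4; C(1,1) = 1
Product: 4 × 1 = 4 ≡ 4 (mod 13)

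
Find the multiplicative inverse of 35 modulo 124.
39

gcd(35, 124) = 1, so the inverse exists.
Extended Euclidean algorithm on (124, 35):
124 = 3 × 35 + 19  ⟹  19 = (1)·124 + (-3)·35
35 = 1 × 19 + 16  ⟹  16 = (-1)·124 + (4)·35
19 = 1 × 16 + 3  ⟹  3 = (2)·124 + (-7)·35
16 = 5 × 3 + 1  ⟹  1 = (-11)·124 + (39)·35
So (39)·35 ≡ 1 (mod 124), i.e. 35^(-1) ≡ 39 (mod 124).
Check: 35 × 39 = 1365 ≡ 1 (mod 124)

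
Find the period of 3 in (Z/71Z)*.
35

71 is prime, so ord(3) divides φ(71) = 70.
Divisors of 70: 1, 2, 5, 7, 10, 14, 35, 70.
Repeated squaring: 3^1 ≡ 3, 3^2 ≡ 9, 3^4 ≡ 10, 3^8 ≡ 29, 3^16 ≡ 60, 3^32 ≡ 50, 3^64 ≡ 15 (mod 71).
Test 3^d mod 71 for each divisor d in increasing order:
3^1 ≡ 3
3^2 ≡ 9
3^5 = 3^4·3^1 ≡ 30
3^7 = 3^4·3^2·3^1 ≡ 57
3^10 = 3^8·3^2 ≡ 48
3^14 = 3^8·3^4·3^2 ≡ 54
3^35 = 3^32·3^2·3^1 ≡ 1  ← first divisor giving 1
The order is 35.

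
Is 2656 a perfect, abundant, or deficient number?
deficient

Proper divisors of 2656: sum = 1 + 2 + 4 + 8 + 16 + 32 + 83 + 166 + 332 + 664 + 1328 = 2636
Since 2636 < 2656, 2656 is deficient.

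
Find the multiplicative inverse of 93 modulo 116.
5

gcd(93, 116) = 1, so the inverse exists.
Extended Euclidean algorithm on (116, 93):
116 = 1 × 93 + 23  ⟹  23 = (1)·116 + (-1)·93
93 = 4 × 23 + 1  ⟹  1 = (-4)·116 + (5)·93
So (5)·93 ≡ 1 (mod 116), i.e. 93^(-1) ≡ 5 (mod 116).
Check: 93 × 5 = 465 ≡ 1 (mod 116)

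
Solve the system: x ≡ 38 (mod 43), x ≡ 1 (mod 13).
339

Using Chinese Remainder Theorem:
M = 43 × 13 = 559
M1 = 13, M2 = 43
y1 = 13^(-1) mod 43 = 10
y2 = 43^(-1) mod 13 = 10
x = (38×13×10 + 1×43×10) mod 559 = 339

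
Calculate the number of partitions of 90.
56634173

p(n) counts ways to write n as a sum of positive integers (order ignored).
Euler's pentagonal recurrence: p(k) = p(k-1) + p(k-2) - p(k-5) - p(k-7) + p(k-12) + p(k-15) - ... (offsets j(3j∓1)/2, signs ++--, p(0)=1, p(<0)=0).
DP table for k = 0..89: p(0)=1, p(1)=1, p(2)=2, p(3)=3, p(4)=5, p(5)=7, p(6)=11, p(7)=15, p(8)=22, p(9)=30, p(10)=42, p(11)=56, p(12)=77, p(13)=101, p(14)=135, p(15)=176, p(16)=231, p(17)=297, p(18)=385, p(19)=490, p(20)=627, p(21)=792, p(22)=1002, p(23)=1255, p(24)=1575, p(25)=1958, p(26)=2436, p(27)=3010, p(28)=3718, p(29)=4565, p(30)=5604, p(31)=6842, p(32)=8349, p(33)=10143, p(34)=12310, p(35)=14883, p(36)=17977, p(37)=21637, p(38)=26015, p(39)=31185, p(40)=37338, p(41)=44583, p(42)=53174, p(43)=63261, p(44)=75175, p(45)=89134, p(46)=105558, p(47)=124754, p(48)=147273, p(49)=173525, p(50)=204226, p(51)=239943, p(52)=281589, p(53)=329931, p(54)=386155, p(55)=451276, p(56)=526823, p(57)=614154, p(58)=715220, p(59)=831820, p(60)=966467, p(61)=1121505, p(62)=1300156, p(63)=1505499, p(64)=1741630, p(65)=2012558, p(66)=2323520, p(67)=2679689, p(68)=3087735, p(69)=3554345, p(70)=4087968, p(71)=4697205, p(72)=5392783, p(73)=6185689, p(74)=7089500, p(75)=8118264, p(76)=9289091, p(77)=10619863, p(78)=12132164, p(79)=13848650, p(80)=15796476, p(81)=18004327, p(82)=20506255, p(83)=23338469, p(84)=26543660, p(85)=30167357, p(86)=34262962, p(87)=38887673, p(88)=44108109, p(89)=49995925.
Final step: p(90) = p(89) + p(88) - p(85) - p(83) + p(78) + p(75) - p(68) - p(64) + p(55) + p(50) - p(39) - p(33) + p(20) + p(13)
= 49995925 + 44108109 - 30167357 - 23338469 + 12132164 + 8118264 - 3087735 - 1741630 + 451276 + 204226 - 31185 - 10143 + 627 + 101
= 56634173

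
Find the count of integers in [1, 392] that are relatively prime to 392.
168

392 = 2^3 × 7^2
φ(n) = n × ∏(1 - 1/p) for each prime p dividing n
φ(392) = 392 × (1 - 1/2) × (1 - 1/7) = 168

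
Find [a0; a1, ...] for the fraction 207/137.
[1; 1, 1, 22, 3]

Euclidean algorithm steps:
207 = 1 × 137 + 70
137 = 1 × 70 + 67
70 = 1 × 67 + 3
67 = 22 × 3 + 1
3 = 3 × 1 + 0
Continued fraction: [1; 1, 1, 22, 3]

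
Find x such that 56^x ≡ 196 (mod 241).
202

Baby-step giant-step with step n = ⌈√241⌉ = 16.
Baby steps 56^j mod 241 (j:value) for j=0..15: 0:1, 1:56, 2:3, 3:168, 4:9, 5:22, 6:27, 7:66, 8:81, 9:198, 10:2, 11:112, 12:6, 13:95, 14:18, 15:44.
Giant-step multiplier: 56^(-16) ≡ 56^(240-16) = 56^224 ≡ 183 (mod 241).
Giant steps γ_i = 196·183^i mod 241: γ_0=196, γ_1=200, γ_2=209, γ_3=169, γ_4=79, γ_5=238, γ_6=174, γ_7=30, γ_8=188, γ_9=182, γ_10=48, γ_11=108, γ_12=2 (in table at j=10).
x = i·n + j = 12·16 + 10 = 202.
Check: 56^202 ≡ 196 (mod 241).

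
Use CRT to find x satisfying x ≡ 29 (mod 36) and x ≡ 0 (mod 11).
209

Using Chinese Remainder Theorem:
M = 36 × 11 = 396
M1 = 11, M2 = 36
y1 = 11^(-1) mod 36 = 23
y2 = 36^(-1) mod 11 = 4
x = (29×11×23 + 0×36×4) mod 396 = 209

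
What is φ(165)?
80

165 = 3 × 5 × 11
φ(n) = n × ∏(1 - 1/p) for each prime p dividing n
φ(165) = 165 × (1 - 1/3) × (1 - 1/5) × (1 - 1/11) = 80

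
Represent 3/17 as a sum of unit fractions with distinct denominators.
1/6 + 1/102

Greedy algorithm:
3/17: ceiling(17/3) = 6, use 1/6
1/102: ceiling(102/1) = 102, use 1/102
Result: 3/17 = 1/6 + 1/102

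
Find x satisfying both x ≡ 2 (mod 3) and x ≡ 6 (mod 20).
26

Using Chinese Remainder Theorem:
M = 3 × 20 = 60
M1 = 20, M2 = 3
y1 = 20^(-1) mod 3 = 2
y2 = 3^(-1) mod 20 = 7
x = (2×20×2 + 6×3×7) mod 60 = 26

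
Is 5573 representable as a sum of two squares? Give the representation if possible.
47² + 58² (a=47, b=58)

Factorization: 5573 = 5573
By Fermat: n is sum of two squares iff every prime p ≡ 3 (mod 4) appears to even power.
All primes ≡ 3 (mod 4) appear to even power.
Search a = 0, 1, 2, … for 5573 - a² a perfect square: first hit at a = 47: 5573 - 2209 = 3364 = 58².
5573 = 47² + 58² = 2209 + 3364 ✓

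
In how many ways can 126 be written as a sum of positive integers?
3519222692

p(n) counts ways to write n as a sum of positive integers (order ignored).
Euler's pentagonal recurrence: p(k) = p(k-1) + p(k-2) - p(k-5) - p(k-7) + p(k-12) + p(k-15) - ... (offsets j(3j∓1)/2, signs ++--, p(0)=1, p(<0)=0).
DP table for k = 0..125: p(0)=1, p(1)=1, p(2)=2, p(3)=3, p(4)=5, p(5)=7, p(6)=11, p(7)=15, p(8)=22, p(9)=30, p(10)=42, p(11)=56, p(12)=77, p(13)=101, p(14)=135, p(15)=176, p(16)=231, p(17)=297, p(18)=385, p(19)=490, p(20)=627, p(21)=792, p(22)=1002, p(23)=1255, p(24)=1575, p(25)=1958, p(26)=2436, p(27)=3010, p(28)=3718, p(29)=4565, p(30)=5604, p(31)=6842, p(32)=8349, p(33)=10143, p(34)=12310, p(35)=14883, p(36)=17977, p(37)=21637, p(38)=26015, p(39)=31185, p(40)=37338, p(41)=44583, p(42)=53174, p(43)=63261, p(44)=75175, p(45)=89134, p(46)=105558, p(47)=124754, p(48)=147273, p(49)=173525, p(50)=204226, p(51)=239943, p(52)=281589, p(53)=329931, p(54)=386155, p(55)=451276, p(56)=526823, p(57)=614154, p(58)=715220, p(59)=831820, p(60)=966467, p(61)=1121505, p(62)=1300156, p(63)=1505499, p(64)=1741630, p(65)=2012558, p(66)=2323520, p(67)=2679689, p(68)=3087735, p(69)=3554345, p(70)=4087968, p(71)=4697205, p(72)=5392783, p(73)=6185689, p(74)=7089500, p(75)=8118264, p(76)=9289091, p(77)=10619863, p(78)=12132164, p(79)=13848650, p(80)=15796476, p(81)=18004327, p(82)=20506255, p(83)=23338469, p(84)=26543660, p(85)=30167357, p(86)=34262962, p(87)=38887673, p(88)=44108109, p(89)=49995925, p(90)=56634173, p(91)=64112359, p(92)=72533807, p(93)=82010177, p(94)=92669720, p(95)=104651419, p(96)=118114304, p(97)=133230930, p(98)=150198136, p(99)=169229875, p(100)=190569292, p(101)=214481126, p(102)=241265379, p(103)=271248950, p(104)=304801365, p(105)=342325709, p(106)=384276336, p(107)=431149389, p(108)=483502844, p(109)=541946240, p(110)=607163746, p(111)=679903203, p(112)=761002156, p(113)=851376628, p(114)=952050665, p(115)=1064144451, p(116)=1188908248, p(117)=1327710076, p(118)=1482074143, p(119)=1653668665, p(120)=1844349560, p(121)=2056148051, p(122)=2291320912, p(123)=2552338241, p(124)=2841940500, p(125)=3163127352.
Final step: p(126) = p(125) + p(124) - p(121) - p(119) + p(114) + p(111) - p(104) - p(100) + p(91) + p(86) - p(75) - p(69) + p(56) + p(49) - p(34) - p(26) + p(9) + p(0)
= 3163127352 + 2841940500 - 2056148051 - 1653668665 + 952050665 + 679903203 - 304801365 - 190569292 + 64112359 + 34262962 - 8118264 - 3554345 + 526823 + 173525 - 12310 - 2436 + 30 + 1
= 3519222692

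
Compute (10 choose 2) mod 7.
3

Using Lucas' theorem:
Write n=10 and k=2 in base 7:
n in base 7: [1, 3]
k in base 7: [0, 2]
C(10,2) mod 7 = ∏ C(n_i, k_i) mod 7
Digit binomials (mod 7): C(1,0) = 1; C(3,2) = 3
Product: 1 × 3 = 3 ≡ 3 (mod 7)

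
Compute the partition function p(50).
204226

p(n) counts ways to write n as a sum of positive integers (order ignored).
Euler's pentagonal recurrence: p(k) = p(k-1) + p(k-2) - p(k-5) - p(k-7) + p(k-12) + p(k-15) - ... (offsets j(3j∓1)/2, signs ++--, p(0)=1, p(<0)=0).
DP table for k = 0..49: p(0)=1, p(1)=1, p(2)=2, p(3)=3, p(4)=5, p(5)=7, p(6)=11, p(7)=15, p(8)=22, p(9)=30, p(10)=42, p(11)=56, p(12)=77, p(13)=101, p(14)=135, p(15)=176, p(16)=231, p(17)=297, p(18)=385, p(19)=490, p(20)=627, p(21)=792, p(22)=1002, p(23)=1255, p(24)=1575, p(25)=1958, p(26)=2436, p(27)=3010, p(28)=3718, p(29)=4565, p(30)=5604, p(31)=6842, p(32)=8349, p(33)=10143, p(34)=12310, p(35)=14883, p(36)=17977, p(37)=21637, p(38)=26015, p(39)=31185, p(40)=37338, p(41)=44583, p(42)=53174, p(43)=63261, p(44)=75175, p(45)=89134, p(46)=105558, p(47)=124754, p(48)=147273, p(49)=173525.
Final step: p(50) = p(49) + p(48) - p(45) - p(43) + p(38) + p(35) - p(28) - p(24) + p(15) + p(10)
= 173525 + 147273 - 89134 - 63261 + 26015 + 14883 - 3718 - 1575 + 176 + 42
= 204226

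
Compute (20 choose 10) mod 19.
0

Using Lucas' theorem:
Write n=20 and k=10 in base 19:
n in base 19: [1, 1]
k in base 19: [0, 10]
C(20,10) mod 19 = ∏ C(n_i, k_i) mod 19
Digit binomials (mod 19): C(1,0) = 1; C(1,10) = 0 (k_i > n_i)
Product: 1 × 0 = 0 ≡ 0 (mod 19)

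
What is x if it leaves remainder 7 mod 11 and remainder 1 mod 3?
7

Using Chinese Remainder Theorem:
M = 11 × 3 = 33
M1 = 3, M2 = 11
y1 = 3^(-1) mod 11 = 4
y2 = 11^(-1) mod 3 = 2
x = (7×3×4 + 1×11×2) mod 33 = 7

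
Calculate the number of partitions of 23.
1255

p(n) counts ways to write n as a sum of positive integers (order ignored).
Euler's pentagonal recurrence: p(k) = p(k-1) + p(k-2) - p(k-5) - p(k-7) + p(k-12) + p(k-15) - ... (offsets j(3j∓1)/2, signs ++--, p(0)=1, p(<0)=0).
DP table for k = 0..22: p(0)=1, p(1)=1, p(2)=2, p(3)=3, p(4)=5, p(5)=7, p(6)=11, p(7)=15, p(8)=22, p(9)=30, p(10)=42, p(11)=56, p(12)=77, p(13)=101, p(14)=135, p(15)=176, p(16)=231, p(17)=297, p(18)=385, p(19)=490, p(20)=627, p(21)=792, p(22)=1002.
Final step: p(23) = p(22) + p(21) - p(18) - p(16) + p(11) + p(8) - p(1)
= 1002 + 792 - 385 - 231 + 56 + 22 - 1
= 1255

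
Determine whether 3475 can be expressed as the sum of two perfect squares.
Not possible

Factorization: 3475 = 5^2 × 139
By Fermat: n is sum of two squares iff every prime p ≡ 3 (mod 4) appears to even power.
Prime(s) ≡ 3 (mod 4) with odd exponent: [(139, 1)]
Therefore 3475 cannot be expressed as a² + b².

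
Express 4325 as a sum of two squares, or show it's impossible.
10² + 65² (a=10, b=65)

Factorization: 4325 = 5^2 × 173
By Fermat: n is sum of two squares iff every prime p ≡ 3 (mod 4) appears to even power.
All primes ≡ 3 (mod 4) appear to even power.
Search a = 0, 1, 2, … for 4325 - a² a perfect square: first hit at a = 10: 4325 - 100 = 4225 = 65².
4325 = 10² + 65² = 100 + 4225 ✓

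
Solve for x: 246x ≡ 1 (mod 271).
65

gcd(246, 271) = 1, so the inverse exists.
Extended Euclidean algorithm on (271, 246):
271 = 1 × 246 + 25  ⟹  25 = (1)·271 + (-1)·246
246 = 9 × 25 + 21  ⟹  21 = (-9)·271 + (10)·246
25 = 1 × 21 + 4  ⟹  4 = (10)·271 + (-11)·246
21 = 5 × 4 + 1  ⟹  1 = (-59)·271 + (65)·246
So (65)·246 ≡ 1 (mod 271), i.e. 246^(-1) ≡ 65 (mod 271).
Check: 246 × 65 = 15990 ≡ 1 (mod 271)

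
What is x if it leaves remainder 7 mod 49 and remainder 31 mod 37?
105

Using Chinese Remainder Theorem:
M = 49 × 37 = 1813
M1 = 37, M2 = 49
y1 = 37^(-1) mod 49 = 4
y2 = 49^(-1) mod 37 = 34
x = (7×37×4 + 31×49×34) mod 1813 = 105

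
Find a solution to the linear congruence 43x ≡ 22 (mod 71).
x ≡ 55 (mod 71)

gcd(43, 71) = 1, which divides 22, so solutions exist.
Find 43^(-1) mod 71 by the extended Euclidean algorithm:
71 = 1 × 43 + 28  ⟹  28 = (1)·71 + (-1)·43
43 = 1 × 28 + 15  ⟹  15 = (-1)·71 + (2)·43
28 = 1 × 15 + 13  ⟹  13 = (2)·71 + (-3)·43
15 = 1 × 13 + 2  ⟹  2 = (-3)·71 + (5)·43
13 = 6 × 2 + 1  ⟹  1 = (20)·71 + (-33)·43
So (-33)·43 ≡ 1 (mod 71), i.e. 43^(-1) ≡ -33 ≡ 38 (mod 71).
x ≡ 38 × 22 = 836 ≡ 55 (mod 71).
Check: 43 × 55 = 2365 ≡ 22 (mod 71).
Unique solution: x ≡ 55 (mod 71)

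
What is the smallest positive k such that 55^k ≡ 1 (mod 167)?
166

167 is prime, so ord(55) divides φ(167) = 166.
Divisors of 166: 1, 2, 83, 166.
Repeated squaring: 55^1 ≡ 55, 55^2 ≡ 19, 55^4 ≡ 27, 55^8 ≡ 61, 55^16 ≡ 47, 55^32 ≡ 38, 55^64 ≡ 108, 55^128 ≡ 141 (mod 167).
Test 55^d mod 167 for each divisor d in increasing order:
55^1 ≡ 55
55^2 ≡ 19
55^83 = 55^64·55^16·55^2·55^1 ≡ 166
55^166 = 55^128·55^32·55^4·55^2 ≡ 1  ← first divisor giving 1
The order is 166.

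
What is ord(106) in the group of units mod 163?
162

163 is prime, so ord(106) divides φ(163) = 162.
Divisors of 162: 1, 2, 3, 6, 9, 18, 27, 54, 81, 162.
Repeated squaring: 106^1 ≡ 106, 106^2 ≡ 152, 106^4 ≡ 121, 106^8 ≡ 134, 106^16 ≡ 26, 106^32 ≡ 24, 106^64 ≡ 87, 106^128 ≡ 71 (mod 163).
Test 106^d mod 163 for each divisor d in increasing order:
106^1 ≡ 106
106^2 ≡ 152
106^3 = 106^2·106^1 ≡ 138
106^6 = 106^4·106^2 ≡ 136
106^9 = 106^8·106^1 ≡ 23
106^18 = 106^16·106^2 ≡ 40
106^27 = 106^16·106^8·106^2·106^1 ≡ 105
106^54 = 106^32·106^16·106^4·106^2 ≡ 104
106^81 = 106^64·106^16·106^1 ≡ 162
106^162 = 106^128·106^32·106^2 ≡ 1  ← first divisor giving 1
The order is 162.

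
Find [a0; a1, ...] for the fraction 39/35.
[1; 8, 1, 3]

Euclidean algorithm steps:
39 = 1 × 35 + 4
35 = 8 × 4 + 3
4 = 1 × 3 + 1
3 = 3 × 1 + 0
Continued fraction: [1; 8, 1, 3]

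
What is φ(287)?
240

287 = 7 × 41
φ(n) = n × ∏(1 - 1/p) for each prime p dividing n
φ(287) = 287 × (1 - 1/7) × (1 - 1/41) = 240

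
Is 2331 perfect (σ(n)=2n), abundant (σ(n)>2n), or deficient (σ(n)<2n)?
deficient

Proper divisors of 2331: sum = 1 + 3 + 7 + 9 + 21 + 37 + 63 + 111 + 259 + 333 + 777 = 1621
Since 1621 < 2331, 2331 is deficient.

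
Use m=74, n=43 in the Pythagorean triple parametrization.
(3627, 6364, 7325)

Euclid's formula: a = m² - n², b = 2mn, c = m² + n²
m = 74, n = 43
a = 74² - 43² = 5476 - 1849 = 3627
b = 2 × 74 × 43 = 6364
c = 74² + 43² = 5476 + 1849 = 7325
Verification: 3627² + 6364² = 13155129 + 40500496 = 53655625 = 7325² ✓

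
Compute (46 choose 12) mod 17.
1

Using Lucas' theorem:
Write n=46 and k=12 in base 17:
n in base 17: [2, 12]
k in base 17: [0, 12]
C(46,12) mod 17 = ∏ C(n_i, k_i) mod 17
Digit binomials (mod 17): C(2,0) = 1; C(12,12) = 1
Product: 1 × 1 = 1 ≡ 1 (mod 17)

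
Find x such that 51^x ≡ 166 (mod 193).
180

Baby-step giant-step with step n = ⌈√193⌉ = 14.
Baby steps 51^j mod 193 (j:value) for j=0..13: 0:1, 1:51, 2:92, 3:60, 4:165, 5:116, 6:126, 7:57, 8:12, 9:33, 10:139, 11:141, 12:50, 13:41.
Giant-step multiplier: 51^(-14) ≡ 51^(192-14) = 51^178 ≡ 6 (mod 193).
Giant steps γ_i = 166·6^i mod 193: γ_0=166, γ_1=31, γ_2=186, γ_3=151, γ_4=134, γ_5=32, γ_6=192, γ_7=187, γ_8=157, γ_9=170, γ_10=55, γ_11=137, γ_12=50 (in table at j=12).
x = i·n + j = 12·14 + 12 = 180.
Check: 51^180 ≡ 166 (mod 193).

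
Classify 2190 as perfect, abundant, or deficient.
abundant

Proper divisors of 2190: sum = 1 + 2 + 3 + 5 + 6 + 10 + 15 + 30 + 73 + 146 + 219 + 365 + 438 + 730 + 1095 = 3138
Since 3138 > 2190, 2190 is abundant.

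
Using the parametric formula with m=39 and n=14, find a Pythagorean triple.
(1325, 1092, 1717)

Euclid's formula: a = m² - n², b = 2mn, c = m² + n²
m = 39, n = 14
a = 39² - 14² = 1521 - 196 = 1325
b = 2 × 39 × 14 = 1092
c = 39² + 14² = 1521 + 196 = 1717
Verification: 1325² + 1092² = 1755625 + 1192464 = 2948089 = 1717² ✓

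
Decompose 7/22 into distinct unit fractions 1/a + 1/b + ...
1/4 + 1/15 + 1/660

Greedy algorithm:
7/22: ceiling(22/7) = 4, use 1/4
3/44: ceiling(44/3) = 15, use 1/15
1/660: ceiling(660/1) = 660, use 1/660
Result: 7/22 = 1/4 + 1/15 + 1/660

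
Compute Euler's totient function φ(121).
110

121 = 11^2
φ(n) = n × ∏(1 - 1/p) for each prime p dividing n
φ(121) = 121 × (1 - 1/11) = 110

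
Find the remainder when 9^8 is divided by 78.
3

Repeated squaring. Binary of 8 = 1000.
9^1 ≡ 9 (mod 78); 9^2 ≡ 3 (mod 78); 9^4 ≡ 9 (mod 78); 9^8 ≡ 3 (mod 78)
9^8 = 9^8 ≡ 3 (mod 78)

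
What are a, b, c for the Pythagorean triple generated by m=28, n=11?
(663, 616, 905)

Euclid's formula: a = m² - n², b = 2mn, c = m² + n²
m = 28, n = 11
a = 28² - 11² = 784 - 121 = 663
b = 2 × 28 × 11 = 616
c = 28² + 11² = 784 + 121 = 905
Verification: 663² + 616² = 439569 + 379456 = 819025 = 905² ✓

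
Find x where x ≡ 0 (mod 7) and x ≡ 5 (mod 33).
203

Using Chinese Remainder Theorem:
M = 7 × 33 = 231
M1 = 33, M2 = 7
y1 = 33^(-1) mod 7 = 3
y2 = 7^(-1) mod 33 = 19
x = (0×33×3 + 5×7×19) mod 231 = 203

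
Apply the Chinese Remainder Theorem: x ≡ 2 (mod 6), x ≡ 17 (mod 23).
86

Using Chinese Remainder Theorem:
M = 6 × 23 = 138
M1 = 23, M2 = 6
y1 = 23^(-1) mod 6 = 5
y2 = 6^(-1) mod 23 = 4
x = (2×23×5 + 17×6×4) mod 138 = 86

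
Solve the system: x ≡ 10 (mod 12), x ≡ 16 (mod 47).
298

Using Chinese Remainder Theorem:
M = 12 × 47 = 564
M1 = 47, M2 = 12
y1 = 47^(-1) mod 12 = 11
y2 = 12^(-1) mod 47 = 4
x = (10×47×11 + 16×12×4) mod 564 = 298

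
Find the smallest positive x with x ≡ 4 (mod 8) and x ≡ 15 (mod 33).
180

Using Chinese Remainder Theorem:
M = 8 × 33 = 264
M1 = 33, M2 = 8
y1 = 33^(-1) mod 8 = 1
y2 = 8^(-1) mod 33 = 29
x = (4×33×1 + 15×8×29) mod 264 = 180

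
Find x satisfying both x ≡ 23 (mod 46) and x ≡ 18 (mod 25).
943

Using Chinese Remainder Theorem:
M = 46 × 25 = 1150
M1 = 25, M2 = 46
y1 = 25^(-1) mod 46 = 35
y2 = 46^(-1) mod 25 = 6
x = (23×25×35 + 18×46×6) mod 1150 = 943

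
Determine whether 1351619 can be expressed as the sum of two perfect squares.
Not possible

Factorization: 1351619 = 17 × 43^3
By Fermat: n is sum of two squares iff every prime p ≡ 3 (mod 4) appears to even power.
Prime(s) ≡ 3 (mod 4) with odd exponent: [(43, 3)]
Therefore 1351619 cannot be expressed as a² + b².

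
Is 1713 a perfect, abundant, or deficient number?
deficient

Proper divisors of 1713: sum = 1 + 3 + 571 = 575
Since 575 < 1713, 1713 is deficient.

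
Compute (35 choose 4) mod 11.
0

Using Lucas' theorem:
Write n=35 and k=4 in base 11:
n in base 11: [3, 2]
k in base 11: [0, 4]
C(35,4) mod 11 = ∏ C(n_i, k_i) mod 11
Digit binomials (mod 11): C(3,0) = 1; C(2,4) = 0 (k_i > n_i)
Product: 1 × 0 = 0 ≡ 0 (mod 11)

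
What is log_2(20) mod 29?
24

Baby-step giant-step with step n = ⌈√29⌉ = 6.
Baby steps 2^j mod 29 (j:value) for j=0..5: 0:1, 1:2, 2:4, 3:8, 4:16, 5:3.
Giant-step multiplier: 2^(-6) ≡ 2^(28-6) = 2^22 ≡ 5 (mod 29).
Giant steps γ_i = 20·5^i mod 29: γ_0=20, γ_1=13, γ_2=7, γ_3=6, γ_4=1 (in table at j=0).
x = i·n + j = 4·6 + 0 = 24.
Check: 2^24 ≡ 20 (mod 29).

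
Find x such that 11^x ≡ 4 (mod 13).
2

Baby-step giant-step with step n = ⌈√13⌉ = 4.
Baby steps 11^j mod 13 (j:value) for j=0..3: 0:1, 1:11, 2:4, 3:5.
h = 4 is already in the table at j=2, so x = 2.
Check: 11^2 ≡ 4 (mod 13).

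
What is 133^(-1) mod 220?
177

gcd(133, 220) = 1, so the inverse exists.
Extended Euclidean algorithm on (220, 133):
220 = 1 × 133 + 87  ⟹  87 = (1)·220 + (-1)·133
133 = 1 × 87 + 46  ⟹  46 = (-1)·220 + (2)·133
87 = 1 × 46 + 41  ⟹  41 = (2)·220 + (-3)·133
46 = 1 × 41 + 5  ⟹  5 = (-3)·220 + (5)·133
41 = 8 × 5 + 1  ⟹  1 = (26)·220 + (-43)·133
So (-43)·133 ≡ 1 (mod 220), i.e. 133^(-1) ≡ -43 ≡ 177 (mod 220).
Check: 133 × 177 = 23541 ≡ 1 (mod 220)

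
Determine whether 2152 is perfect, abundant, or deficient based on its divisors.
deficient

Proper divisors of 2152: sum = 1 + 2 + 4 + 8 + 269 + 538 + 1076 = 1898
Since 1898 < 2152, 2152 is deficient.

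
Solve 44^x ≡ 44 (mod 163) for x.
1

Baby-step giant-step with step n = ⌈√163⌉ = 13.
Baby steps 44^j mod 163 (j:value) for j=0..12: 0:1, 1:44, 2:143, 3:98, 4:74, 5:159, 6:150, 7:80, 8:97, 9:30, 10:16, 11:52, 12:6.
h = 44 is already in the table at j=1, so x = 1.
Check: 44^1 ≡ 44 (mod 163).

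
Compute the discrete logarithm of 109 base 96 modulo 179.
139

Baby-step giant-step with step n = ⌈√179⌉ = 14.
Baby steps 96^j mod 179 (j:value) for j=0..13: 0:1, 1:96, 2:87, 3:118, 4:51, 5:63, 6:141, 7:111, 8:95, 9:170, 10:31, 11:112, 12:12, 13:78.
Giant-step multiplier: 96^(-14) ≡ 96^(178-14) = 96^164 ≡ 173 (mod 179).
Giant steps γ_i = 109·173^i mod 179: γ_0=109, γ_1=62, γ_2=165, γ_3=84, γ_4=33, γ_5=160, γ_6=114, γ_7=32, γ_8=166, γ_9=78 (in table at j=13).
x = i·n + j = 9·14 + 13 = 139.
Check: 96^139 ≡ 109 (mod 179).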